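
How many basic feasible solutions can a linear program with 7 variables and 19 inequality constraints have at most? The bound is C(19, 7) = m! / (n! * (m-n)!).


Each vertex corresponds to some choice of n active constraints out of m, so the number of vertices is at most C(m, n) = m! / (n!(m-n)!).
m = 19, n = 7
Numerator: 19 * 18 * 17 * 16 * 15 * 14 * 13
Denominator: 7! = 5040
C(19, 7) = 50388


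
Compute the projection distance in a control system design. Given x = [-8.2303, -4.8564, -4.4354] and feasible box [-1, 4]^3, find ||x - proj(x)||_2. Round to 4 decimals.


Project each component onto [-1, 4].
clip(-8.2303) = -1.0, clip(-4.8564) = -1.0, clip(-4.4354) = -1.0
Projection = [-1.0, -1.0, -1.0]
Squared diffs: [52.2772, 14.8718, 11.802]
Distance = sqrt(78.951) = 8.8854


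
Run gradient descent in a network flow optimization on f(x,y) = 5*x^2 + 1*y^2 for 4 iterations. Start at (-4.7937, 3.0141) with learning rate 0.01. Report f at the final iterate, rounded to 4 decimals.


Gradient descent on f(x,y) = 5*x^2 + 1*y^2.
Starting point: (-4.7937, 3.0141), alpha = 0.01
Step 1: grad_x = 2*5*-4.7937 = -47.937, grad_y = 2*1*3.0141 = 6.0282
  x_1 = -4.7937 - 0.01*-47.937 = -4.3143
  y_1 = 3.0141 - 0.01*6.0282 = 2.9538
Step 2: grad_x = 2*5*-4.3143 = -43.1433, grad_y = 2*1*2.9538 = 5.9076
  x_2 = -4.3143 - 0.01*-43.1433 = -3.8829
  y_2 = 2.9538 - 0.01*5.9076 = 2.8947
Step 3: grad_x = 2*5*-3.8829 = -38.829, grad_y = 2*1*2.8947 = 5.7895
  x_3 = -3.8829 - 0.01*-38.829 = -3.4946
  y_3 = 2.8947 - 0.01*5.7895 = 2.8368
Step 4: grad_x = 2*5*-3.4946 = -34.9461, grad_y = 2*1*2.8368 = 5.6737
  x_4 = -3.4946 - 0.01*-34.9461 = -3.1451
  y_4 = 2.8368 - 0.01*5.6737 = 2.7801
f(-3.1451, 2.7801) = 5*(-3.1451)^2 + 1*2.7801^2 = 57.1887


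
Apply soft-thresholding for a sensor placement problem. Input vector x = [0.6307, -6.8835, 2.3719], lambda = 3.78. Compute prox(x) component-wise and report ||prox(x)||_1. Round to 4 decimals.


Soft-thresholding with lambda = 3.78:
prox(0.6307) = sign(0.6307)*max(|0.6307| - 3.78, 0) = 0.0
prox(-6.8835) = sign(-6.8835)*max(|-6.8835| - 3.78, 0) = -3.1035
prox(2.3719) = sign(2.3719)*max(|2.3719| - 3.78, 0) = 0.0
prox(x) = [0.0, -3.1035, 0.0]
||prox(x)||_1 = 0.0 + 3.1035 + 0.0 = 3.1035


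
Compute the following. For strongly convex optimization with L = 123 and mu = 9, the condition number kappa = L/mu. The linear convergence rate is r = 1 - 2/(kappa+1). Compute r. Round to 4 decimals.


Step 1: Compute the condition number.
kappa = L/mu = 123/9 = 13.6667
Step 2: Compute the convergence rate.
r = 1 - 2/(kappa + 1) = 1 - 2*mu/(L + mu) = (L - mu)/(L + mu) = 114/132 = 0.8636


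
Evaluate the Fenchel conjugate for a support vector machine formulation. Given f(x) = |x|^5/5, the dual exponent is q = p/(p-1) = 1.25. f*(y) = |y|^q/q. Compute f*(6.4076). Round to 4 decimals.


The conjugate exponent q satisfies 1/p + 1/q = 1.
p = 5, so q = 5/(5 - 1) = 1.25
|y|^q = 6.4076^1.25 = 10.1946
f*(6.4076) = 10.1946 / 1.25 = 8.1557


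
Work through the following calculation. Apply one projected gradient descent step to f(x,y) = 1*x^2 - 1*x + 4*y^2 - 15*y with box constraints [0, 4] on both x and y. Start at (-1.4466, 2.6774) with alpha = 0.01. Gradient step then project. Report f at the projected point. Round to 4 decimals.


Step 1: Compute gradient at (-1.4466, 2.6774).
grad_x = 2*1*-1.4466 - 1 = -3.8932
grad_y = 2*4*2.6774 - 15 = 6.4192
Step 2: Gradient step.
x_raw = -1.4466 - 0.01*-3.8932 = -1.4077
y_raw = 2.6774 - 0.01*6.4192 = 2.6132
Step 3: Project onto [0, 4].
x_proj = clip(-1.4077) = 0.0
y_proj = clip(2.6132) = 2.6132
Step 4: Evaluate f.
f(0.0, 2.6132) = -11.8827


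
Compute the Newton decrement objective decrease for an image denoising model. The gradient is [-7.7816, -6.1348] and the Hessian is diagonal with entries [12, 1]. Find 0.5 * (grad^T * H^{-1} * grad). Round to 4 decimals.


Step 1: H is diagonal, so H^(-1) * g = [-0.6485, -6.1348].
Step 2: g^T H^(-1) g = sum_i g_i^2 / H_ii
  = (-7.7816)^2/12 + (-6.1348)^2/1
  = 5.0461 + 37.6358 = 42.6819
Step 3: Objective decrease = 0.5 * g^T H^(-1) g = 21.3409


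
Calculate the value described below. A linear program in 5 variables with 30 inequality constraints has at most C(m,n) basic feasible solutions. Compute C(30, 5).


Each vertex corresponds to some choice of n active constraints out of m, so the number of vertices is at most C(m, n) = m! / (n!(m-n)!).
m = 30, n = 5
Numerator: 30 * 29 * 28 * 27 * 26
Denominator: 5! = 120
C(30, 5) = 142506


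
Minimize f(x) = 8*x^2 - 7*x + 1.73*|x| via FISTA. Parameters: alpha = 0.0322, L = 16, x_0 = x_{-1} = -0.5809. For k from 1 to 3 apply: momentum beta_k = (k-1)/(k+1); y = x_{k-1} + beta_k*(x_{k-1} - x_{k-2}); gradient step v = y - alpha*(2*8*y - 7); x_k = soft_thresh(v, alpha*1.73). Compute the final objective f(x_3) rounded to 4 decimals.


FISTA on f(x) = 8*x^2 - 7*x + 1.73*|x|
L = 16, alpha = 0.0322
Iteration 1: beta = 0.0, y = -0.5809 + 0.0*(-0.5809 + 0.5809) = -0.5809
  grad(y) = -16.2944, v = y - alpha*grad = -0.0562
  prox(v) = soft_thresh(-0.0562, 0.0557) = -0.0005
Iteration 2: beta = 0.3333, y = -0.0005 + 0.3333*(-0.0005 + 0.5809) = 0.1929
  grad(y) = -3.9128, v = y - alpha*grad = 0.3189
  prox(v) = soft_thresh(0.3189, 0.0557) = 0.2632
Iteration 3: beta = 0.5, y = 0.2632 + 0.5*(0.2632 + 0.0005) = 0.3951
  grad(y) = -0.6782, v = y - alpha*grad = 0.4169
  prox(v) = soft_thresh(0.4169, 0.0557) = 0.3612
f(x_3) = 8*0.3612^2 - 7*0.3612 + 1.73*|0.3612| = -0.8598


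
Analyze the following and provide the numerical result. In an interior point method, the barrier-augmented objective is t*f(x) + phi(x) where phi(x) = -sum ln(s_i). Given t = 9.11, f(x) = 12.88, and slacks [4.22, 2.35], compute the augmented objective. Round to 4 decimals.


Step 1: Compute log-barrier.
ln values: [1.4398, 0.8544]
phi = -(1.4398 + 0.8544) = -2.2943
Step 2: Compute augmented objective.
t*f(x) = 9.11*12.88 = 117.3368
Total = 117.3368 - 2.2943 = 115.0425


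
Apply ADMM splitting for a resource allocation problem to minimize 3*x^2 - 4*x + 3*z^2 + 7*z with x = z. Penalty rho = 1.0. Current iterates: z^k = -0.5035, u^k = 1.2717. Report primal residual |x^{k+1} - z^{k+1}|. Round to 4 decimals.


ADMM iteration with rho = 1.0, z^k = -0.5035, u^k = 1.2717
Step 1: x-update.
Minimize 3*x^2 - 4*x + (1.0/2)*(x + 0.5035 + 1.2717)^2
FOC: (2*3 + 1.0)*x = 4 + 1.0*(-0.5035 - 1.2717)
x^{k+1} = 0.3178
Step 2: z-update.
Minimize 3*z^2 + 7*z + (1.0/2)*(0.3178 - z + 1.2717)^2
FOC: (2*3 + 1.0)*z = -7 + 1.0*(0.3178 + 1.2717)
z^{k+1} = -0.7729
Step 3: u-update.
u^{k+1} = 1.2717 + 0.3178 + 0.7729 = 2.3625
Step 4: Primal residual = |0.3178 + 0.7729| = 1.0908


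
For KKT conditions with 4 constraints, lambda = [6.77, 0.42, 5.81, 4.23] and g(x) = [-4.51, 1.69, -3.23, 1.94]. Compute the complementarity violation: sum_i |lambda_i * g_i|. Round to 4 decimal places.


KKT complementary slackness check:
lambda_1 * g_1 = 6.77 * -4.51 = -30.5327
lambda_2 * g_2 = 0.42 * 1.69 = 0.7098
lambda_3 * g_3 = 5.81 * -3.23 = -18.7663
lambda_4 * g_4 = 4.23 * 1.94 = 8.2062
Total violation = 30.5327 + 0.7098 + 18.7663 + 8.2062 = 58.215


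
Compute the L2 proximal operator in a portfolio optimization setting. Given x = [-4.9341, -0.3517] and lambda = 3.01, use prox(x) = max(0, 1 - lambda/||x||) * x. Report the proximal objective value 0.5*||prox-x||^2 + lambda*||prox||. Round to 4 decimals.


Step 1: Compute ||x||.
||x|| = 4.9466
Step 2: Compute scaling factor.
scale = max(0, 1 - 3.01/4.9466) = 0.3915
Step 3: prox(x) = [-1.9317, -0.1377]
||prox(x)|| = 1.9366
Step 4: Proximal objective.
0.5*||prox-x||^2 = 4.5301
lambda*||prox|| = 5.8292
Total = 10.3593


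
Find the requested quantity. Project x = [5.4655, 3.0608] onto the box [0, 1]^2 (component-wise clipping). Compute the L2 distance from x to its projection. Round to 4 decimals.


Project each component onto [0, 1].
clip(5.4655) = 1.0, clip(3.0608) = 1.0
Projection = [1.0, 1.0]
Squared diffs: [19.9407, 4.2469]
Distance = sqrt(24.1876) = 4.9181


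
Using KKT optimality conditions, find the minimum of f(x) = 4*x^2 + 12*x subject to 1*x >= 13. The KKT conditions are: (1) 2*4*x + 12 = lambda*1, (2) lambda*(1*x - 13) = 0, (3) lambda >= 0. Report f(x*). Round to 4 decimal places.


Step 1: Try lambda = 0 (constraint inactive).
x_unc = -12/(2*4) = -1.5
Check: 1*-1.5 = -1.5 < 13 -- violated!
Step 2: Constraint must be active: 1*x = 13
x* = 13/1 = 13.0
lambda = (2*4*13.0 + 12)/1 = 116.0
Step 3: Compute optimal value.
f(x*) = 4*13.0^2 + 12*13.0 = 832.0


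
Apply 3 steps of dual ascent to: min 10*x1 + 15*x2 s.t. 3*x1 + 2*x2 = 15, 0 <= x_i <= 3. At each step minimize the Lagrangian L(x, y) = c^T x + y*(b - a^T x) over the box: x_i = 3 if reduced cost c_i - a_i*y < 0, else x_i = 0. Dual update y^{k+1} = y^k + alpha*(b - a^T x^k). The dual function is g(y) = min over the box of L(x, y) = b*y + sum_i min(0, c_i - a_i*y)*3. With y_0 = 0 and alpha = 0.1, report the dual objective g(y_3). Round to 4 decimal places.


Dual ascent for LP: min 10*x1 + 15*x2, 3*x1 + 2*x2 = 15, 0 <= x_i <= 3
Step 1: y^k = 0.0, reduced costs: (10.0, 15.0)
  x^k = (0.0, 0.0), subgradient = b - a^T x = 15.0
  y^{k+1} = 0.0 + 0.1*15.0 = 1.5
Step 2: y^k = 1.5, reduced costs: (5.5, 12.0)
  x^k = (0.0, 0.0), subgradient = b - a^T x = 15.0
  y^{k+1} = 1.5 + 0.1*15.0 = 3.0
Step 3: y^k = 3.0, reduced costs: (1.0, 9.0)
  x^k = (0.0, 0.0), subgradient = b - a^T x = 15.0
  y^{k+1} = 3.0 + 0.1*15.0 = 4.5
Dual objective at y_3 = 4.5: reduced costs (-3.5, 6.0), box minimizer x = (3.0, 0.0)
g(y_3) = b*y + (c1 - a1*y)*x1 + (c2 - a2*y)*x2 = 15*4.5 + (-3.5)*3.0 + 6.0*0.0 = 67.5 - 10.5 + 0.0 = 57.0


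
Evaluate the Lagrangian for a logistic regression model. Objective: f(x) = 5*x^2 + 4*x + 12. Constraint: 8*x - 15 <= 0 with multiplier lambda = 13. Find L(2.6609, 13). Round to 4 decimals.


Step 1: Evaluate f(x).
f(2.6609) = 5*2.6609^2 + 4*2.6609 + 12 = 58.0455
Step 2: Evaluate g(x).
g(2.6609) = 8*2.6609 - 15 = 6.2872
Step 3: Compute Lagrangian.
L = 58.0455 + 13*6.2872 = 139.7791


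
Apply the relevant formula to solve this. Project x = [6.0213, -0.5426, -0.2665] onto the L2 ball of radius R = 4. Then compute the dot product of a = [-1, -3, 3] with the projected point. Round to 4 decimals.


Step 1: Compute ||x|| (intermediates to 6 decimals).
||x|| = sqrt(6.0213^2 + (-0.5426)^2 + (-0.2665)^2) = 6.051569
Step 2: Project.
Since ||x|| > R, scale = R/||x|| = 4/6.051569 = 0.660986, proj(x) = scale * x
proj(x) = [3.979995, -0.358651, -0.176153]
Step 3: Dot product.
a^T * proj(x) = -1*3.979995 - 3*(-0.358651) + 3*(-0.176153) = -3.4325


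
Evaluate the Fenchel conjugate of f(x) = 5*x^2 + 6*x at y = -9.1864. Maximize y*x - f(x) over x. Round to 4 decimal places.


f*(y) = sup_x {y*x - a*x^2 - b*x} = sup_x {(y-b)*x - a*x^2}
FOC: (y - b) - 2a*x = 0 => x* = (y - b)/(2a)
x* = (-9.1864 - 6)/(2*5) = -1.5186
f*(-9.1864) = (y-b)^2/(4a) = (-9.1864 - 6)^2/(4*5)
= 230.6267/20 = 11.5313


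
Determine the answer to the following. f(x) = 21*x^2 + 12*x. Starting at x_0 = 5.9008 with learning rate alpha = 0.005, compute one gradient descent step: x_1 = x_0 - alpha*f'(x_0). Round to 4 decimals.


We compute the gradient at x_0 and apply the update.
f'(x) = 42*x + 12
f'(5.9008) = 42*5.9008 + 12 = 259.8336
x_1 = 5.9008 - 0.005*259.8336 = 4.6016


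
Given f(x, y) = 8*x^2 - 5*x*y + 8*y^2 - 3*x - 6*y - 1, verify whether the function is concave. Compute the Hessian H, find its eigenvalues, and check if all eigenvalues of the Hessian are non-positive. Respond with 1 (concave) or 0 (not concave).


The Hessian of f(x,y) = 8*x^2 - 5*x*y + 8*y^2 - 3*x - 6*y - 1 is:
H = [[16, -5], [-5, 16]]
Trace = 16 + 16 = 32
Determinant = 16*16 - (-5)^2 = 231
Discriminant = (32)^2 - 4*231 = 100.0
Eigenvalues: lambda_1 = 11.0, lambda_2 = 21.0
The function is not concave.

0


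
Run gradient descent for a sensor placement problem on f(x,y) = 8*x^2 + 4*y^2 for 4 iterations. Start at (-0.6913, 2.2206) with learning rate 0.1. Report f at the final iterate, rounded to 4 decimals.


Gradient descent on f(x,y) = 8*x^2 + 4*y^2.
Starting point: (-0.6913, 2.2206), alpha = 0.1
Step 1: grad_x = 2*8*-0.6913 = -11.0608, grad_y = 2*4*2.2206 = 17.7648
  x_1 = -0.6913 - 0.1*-11.0608 = 0.4148
  y_1 = 2.2206 - 0.1*17.7648 = 0.4441
Step 2: grad_x = 2*8*0.4148 = 6.6365, grad_y = 2*4*0.4441 = 3.553
  x_2 = 0.4148 - 0.1*6.6365 = -0.2489
  y_2 = 0.4441 - 0.1*3.553 = 0.0888
Step 3: grad_x = 2*8*-0.2489 = -3.9819, grad_y = 2*4*0.0888 = 0.7106
  x_3 = -0.2489 - 0.1*-3.9819 = 0.1493
  y_3 = 0.0888 - 0.1*0.7106 = 0.0178
Step 4: grad_x = 2*8*0.1493 = 2.3891, grad_y = 2*4*0.0178 = 0.1421
  x_4 = 0.1493 - 0.1*2.3891 = -0.0896
  y_4 = 0.0178 - 0.1*0.1421 = 0.0036
f(-0.0896, 0.0036) = 8*(-0.0896)^2 + 4*0.0036^2 = 0.0643


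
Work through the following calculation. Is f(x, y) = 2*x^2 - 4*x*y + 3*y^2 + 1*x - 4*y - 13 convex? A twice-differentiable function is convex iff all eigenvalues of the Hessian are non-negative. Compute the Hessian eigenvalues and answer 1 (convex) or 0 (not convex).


The Hessian of f(x,y) = 2*x^2 - 4*x*y + 3*y^2 + 1*x - 4*y - 13 is:
H = [[4, -4], [-4, 6]]
Trace = 4 + 6 = 10
Determinant = 4*6 - (-4)^2 = 8
Discriminant = (10)^2 - 4*8 = 68.0
Eigenvalues: lambda_1 = 0.8769, lambda_2 = 9.1231
The function is convex.

1


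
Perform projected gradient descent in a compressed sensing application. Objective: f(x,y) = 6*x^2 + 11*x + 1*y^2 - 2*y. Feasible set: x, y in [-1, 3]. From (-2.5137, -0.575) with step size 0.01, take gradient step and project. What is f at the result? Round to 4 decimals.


Step 1: Compute gradient at (-2.5137, -0.575).
grad_x = 2*6*-2.5137 + 11 = -19.1644
grad_y = 2*1*-0.575 - 2 = -3.15
Step 2: Gradient step.
x_raw = -2.5137 - 0.01*-19.1644 = -2.3221
y_raw = -0.575 - 0.01*-3.15 = -0.5435
Step 3: Project onto [-1, 3].
x_proj = clip(-2.3221) = -1.0
y_proj = clip(-0.5435) = -0.5435
Step 4: Evaluate f.
f(-1.0, -0.5435) = -3.6176


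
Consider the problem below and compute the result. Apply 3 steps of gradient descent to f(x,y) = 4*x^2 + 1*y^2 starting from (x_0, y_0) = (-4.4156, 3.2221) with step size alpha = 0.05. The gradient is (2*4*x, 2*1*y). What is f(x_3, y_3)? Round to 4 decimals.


Gradient descent on f(x,y) = 4*x^2 + 1*y^2.
Starting point: (-4.4156, 3.2221), alpha = 0.05
Step 1: grad_x = 2*4*-4.4156 = -35.3248, grad_y = 2*1*3.2221 = 6.4442
  x_1 = -4.4156 - 0.05*-35.3248 = -2.6494
  y_1 = 3.2221 - 0.05*6.4442 = 2.8999
Step 2: grad_x = 2*4*-2.6494 = -21.1949, grad_y = 2*1*2.8999 = 5.7998
  x_2 = -2.6494 - 0.05*-21.1949 = -1.5896
  y_2 = 2.8999 - 0.05*5.7998 = 2.6099
Step 3: grad_x = 2*4*-1.5896 = -12.7169, grad_y = 2*1*2.6099 = 5.2198
  x_3 = -1.5896 - 0.05*-12.7169 = -0.9538
  y_3 = 2.6099 - 0.05*5.2198 = 2.3489
f(-0.9538, 2.3489) = 4*(-0.9538)^2 + 1*2.3489^2 = 9.1561


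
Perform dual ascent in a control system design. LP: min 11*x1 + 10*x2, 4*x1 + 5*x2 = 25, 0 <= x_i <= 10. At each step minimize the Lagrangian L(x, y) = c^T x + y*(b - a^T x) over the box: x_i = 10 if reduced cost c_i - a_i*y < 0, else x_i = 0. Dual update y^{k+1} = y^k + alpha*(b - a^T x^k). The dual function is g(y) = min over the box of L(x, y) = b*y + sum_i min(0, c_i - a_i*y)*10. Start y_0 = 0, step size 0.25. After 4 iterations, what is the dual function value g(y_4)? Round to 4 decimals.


Dual ascent for LP: min 11*x1 + 10*x2, 4*x1 + 5*x2 = 25, 0 <= x_i <= 10
Step 1: y^k = 0.0, reduced costs: (11.0, 10.0)
  x^k = (0.0, 0.0), subgradient = b - a^T x = 25.0
  y^{k+1} = 0.0 + 0.25*25.0 = 6.25
Step 2: y^k = 6.25, reduced costs: (-14.0, -21.25)
  x^k = (10.0, 10.0), subgradient = b - a^T x = -65.0
  y^{k+1} = 6.25 + 0.25*-65.0 = -10.0
Step 3: y^k = -10.0, reduced costs: (51.0, 60.0)
  x^k = (0.0, 0.0), subgradient = b - a^T x = 25.0
  y^{k+1} = -10.0 + 0.25*25.0 = -3.75
Step 4: y^k = -3.75, reduced costs: (26.0, 28.75)
  x^k = (0.0, 0.0), subgradient = b - a^T x = 25.0
  y^{k+1} = -3.75 + 0.25*25.0 = 2.5
Dual objective at y_4 = 2.5: reduced costs (1.0, -2.5), box minimizer x = (0.0, 10.0)
g(y_4) = b*y + (c1 - a1*y)*x1 + (c2 - a2*y)*x2 = 25*2.5 + 1.0*0.0 + (-2.5)*10.0 = 62.5 + 0.0 - 25.0 = 37.5


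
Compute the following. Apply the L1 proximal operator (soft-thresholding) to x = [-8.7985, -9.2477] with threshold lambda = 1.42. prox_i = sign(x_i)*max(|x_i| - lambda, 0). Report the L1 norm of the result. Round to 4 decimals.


Soft-thresholding with lambda = 1.42:
prox(-8.7985) = sign(-8.7985)*max(|-8.7985| - 1.42, 0) = -7.3785
prox(-9.2477) = sign(-9.2477)*max(|-9.2477| - 1.42, 0) = -7.8277
prox(x) = [-7.3785, -7.8277]
||prox(x)||_1 = 7.3785 + 7.8277 = 15.2062


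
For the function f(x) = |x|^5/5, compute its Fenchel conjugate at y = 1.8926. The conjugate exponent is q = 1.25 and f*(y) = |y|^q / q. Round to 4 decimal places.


The conjugate exponent q satisfies 1/p + 1/q = 1.
p = 5, so q = 5/(5 - 1) = 1.25
|y|^q = 1.8926^1.25 = 2.2198
f*(1.8926) = 2.2198 / 1.25 = 1.7759


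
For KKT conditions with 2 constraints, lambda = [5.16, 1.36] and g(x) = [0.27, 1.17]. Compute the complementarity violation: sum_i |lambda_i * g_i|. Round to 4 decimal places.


KKT complementary slackness check:
lambda_1 * g_1 = 5.16 * 0.27 = 1.3932
lambda_2 * g_2 = 1.36 * 1.17 = 1.5912
Total violation = 1.3932 + 1.5912 = 2.9844


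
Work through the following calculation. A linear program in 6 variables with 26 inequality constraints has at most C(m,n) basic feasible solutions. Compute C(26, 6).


Each vertex corresponds to some choice of n active constraints out of m, so the number of vertices is at most C(m, n) = m! / (n!(m-n)!).
m = 26, n = 6
Numerator: 26 * 25 * 24 * 23 * 22 * 21
Denominator: 6! = 720
C(26, 6) = 230230


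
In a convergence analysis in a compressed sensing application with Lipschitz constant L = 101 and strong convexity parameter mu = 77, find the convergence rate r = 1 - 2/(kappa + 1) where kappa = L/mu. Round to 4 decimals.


Step 1: Compute the condition number.
kappa = L/mu = 101/77 = 1.3117
Step 2: Compute the convergence rate.
r = 1 - 2/(kappa + 1) = 1 - 2*mu/(L + mu) = (L - mu)/(L + mu) = 24/178 = 0.1348


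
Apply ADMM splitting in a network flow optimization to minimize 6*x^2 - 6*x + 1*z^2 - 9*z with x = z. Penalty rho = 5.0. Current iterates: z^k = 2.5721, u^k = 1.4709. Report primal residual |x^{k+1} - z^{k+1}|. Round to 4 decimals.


ADMM iteration with rho = 5.0, z^k = 2.5721, u^k = 1.4709
Step 1: x-update.
Minimize 6*x^2 - 6*x + (5.0/2)*(x - 2.5721 + 1.4709)^2
FOC: (2*6 + 5.0)*x = 6 + 5.0*(2.5721 - 1.4709)
x^{k+1} = 0.6768
Step 2: z-update.
Minimize 1*z^2 - 9*z + (5.0/2)*(0.6768 - z + 1.4709)^2
FOC: (2*1 + 5.0)*z = 9 + 5.0*(0.6768 + 1.4709)
z^{k+1} = 2.8198
Step 3: u-update.
u^{k+1} = 1.4709 + 0.6768 - 2.8198 = -0.6721
Step 4: Primal residual = |0.6768 - 2.8198| = 2.143


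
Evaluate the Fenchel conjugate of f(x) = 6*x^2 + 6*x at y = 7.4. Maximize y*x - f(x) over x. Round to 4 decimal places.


f*(y) = sup_x {y*x - a*x^2 - b*x} = sup_x {(y-b)*x - a*x^2}
FOC: (y - b) - 2a*x = 0 => x* = (y - b)/(2a)
x* = (7.4 - 6)/(2*6) = 0.1167
f*(7.4) = (y-b)^2/(4a) = (7.4 - 6)^2/(4*6)
= 1.96/24 = 0.0817


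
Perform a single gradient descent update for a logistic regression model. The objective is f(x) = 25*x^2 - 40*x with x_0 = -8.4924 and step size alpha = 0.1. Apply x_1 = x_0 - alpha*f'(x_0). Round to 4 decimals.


We compute the gradient at x_0 and apply the update.
f'(x) = 50*x - 40
f'(-8.4924) = 50*-8.4924 - 40 = -464.62
x_1 = -8.4924 - 0.1*-464.62 = 37.9696


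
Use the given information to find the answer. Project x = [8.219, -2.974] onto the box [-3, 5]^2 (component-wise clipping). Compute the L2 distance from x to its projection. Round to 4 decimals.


Project each component onto [-3, 5].
clip(8.219) = 5.0, clip(-2.974) = -2.974
Projection = [5.0, -2.974]
Squared diffs: [10.362, 0.0]
Distance = sqrt(10.362) = 3.219


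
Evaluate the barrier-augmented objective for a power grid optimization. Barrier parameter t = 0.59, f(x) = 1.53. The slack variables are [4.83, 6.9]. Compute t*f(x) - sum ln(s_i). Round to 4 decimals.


Step 1: Compute log-barrier.
ln values: [1.5748, 1.9315]
phi = -(1.5748 + 1.9315) = -3.5064
Step 2: Compute augmented objective.
t*f(x) = 0.59*1.53 = 0.9027
Total = 0.9027 - 3.5064 = -2.6037


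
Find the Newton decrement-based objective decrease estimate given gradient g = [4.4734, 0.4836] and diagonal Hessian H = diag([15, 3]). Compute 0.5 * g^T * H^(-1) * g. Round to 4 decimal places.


Step 1: H is diagonal, so H^(-1) * g = [0.2982, 0.1612].
Step 2: g^T H^(-1) g = sum_i g_i^2 / H_ii
  = (4.4734)^2/15 + (0.4836)^2/3
  = 1.3341 + 0.078 = 1.412
Step 3: Objective decrease = 0.5 * g^T H^(-1) g = 0.706


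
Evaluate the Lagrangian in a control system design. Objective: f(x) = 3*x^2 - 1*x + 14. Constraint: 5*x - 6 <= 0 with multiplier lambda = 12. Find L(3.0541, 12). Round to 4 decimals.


Step 1: Evaluate f(x).
f(3.0541) = 3*3.0541^2 - 1*3.0541 + 14 = 38.9285
Step 2: Evaluate g(x).
g(3.0541) = 5*3.0541 - 6 = 9.2705
Step 3: Compute Lagrangian.
L = 38.9285 + 12*9.2705 = 150.1745


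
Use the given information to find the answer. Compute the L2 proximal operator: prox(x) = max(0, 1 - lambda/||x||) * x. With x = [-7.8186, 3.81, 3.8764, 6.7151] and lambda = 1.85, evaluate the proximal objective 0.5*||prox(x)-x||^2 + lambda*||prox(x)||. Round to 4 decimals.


Step 1: Compute ||x||.
||x|| = 11.6519
Step 2: Compute scaling factor.
scale = max(0, 1 - 1.85/11.6519) = 0.8412
Step 3: prox(x) = [-6.5772, 3.2051, 3.2609, 5.6489]
||prox(x)|| = 9.8019
Step 4: Proximal objective.
0.5*||prox-x||^2 = 1.7113
lambda*||prox|| = 18.1335
Total = 19.8447


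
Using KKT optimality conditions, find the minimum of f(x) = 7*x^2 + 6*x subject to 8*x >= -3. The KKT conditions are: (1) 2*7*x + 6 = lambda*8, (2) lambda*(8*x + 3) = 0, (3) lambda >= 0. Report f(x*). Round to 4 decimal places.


Step 1: Try lambda = 0 (constraint inactive).
x_unc = -6/(2*7) = -0.4286
Check: 8*-0.4286 = -3.4288 < -3 -- violated!
Step 2: Constraint must be active: 8*x = -3
x* = -3/8 = -0.375
lambda = (2*7*(-0.375) + 6)/8 = 0.0938
Step 3: Compute optimal value.
f(x*) = 7*(-0.375)^2 + 6*(-0.375) = -1.2656


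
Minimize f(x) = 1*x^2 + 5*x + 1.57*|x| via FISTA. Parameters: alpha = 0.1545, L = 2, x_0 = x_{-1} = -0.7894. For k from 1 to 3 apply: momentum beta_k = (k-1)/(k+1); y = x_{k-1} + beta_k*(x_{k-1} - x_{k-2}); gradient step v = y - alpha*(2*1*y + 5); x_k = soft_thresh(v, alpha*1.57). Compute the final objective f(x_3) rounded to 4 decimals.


FISTA on f(x) = 1*x^2 + 5*x + 1.57*|x|
L = 2, alpha = 0.1545
Iteration 1: beta = 0.0, y = -0.7894 + 0.0*(-0.7894 + 0.7894) = -0.7894
  grad(y) = 3.4212, v = y - alpha*grad = -1.318
  prox(v) = soft_thresh(-1.318, 0.2426) = -1.0754
Iteration 2: beta = 0.3333, y = -1.0754 + 0.3333*(-1.0754 + 0.7894) = -1.1707
  grad(y) = 2.6585, v = y - alpha*grad = -1.5815
  prox(v) = soft_thresh(-1.5815, 0.2426) = -1.3389
Iteration 3: beta = 0.5, y = -1.3389 + 0.5*(-1.3389 + 1.0754) = -1.4707
  grad(y) = 2.0586, v = y - alpha*grad = -1.7887
  prox(v) = soft_thresh(-1.7887, 0.2426) = -1.5462
f(x_3) = 1*(-1.5462)^2 + 5*(-1.5462) + 1.57*|-1.5462| = -2.9127


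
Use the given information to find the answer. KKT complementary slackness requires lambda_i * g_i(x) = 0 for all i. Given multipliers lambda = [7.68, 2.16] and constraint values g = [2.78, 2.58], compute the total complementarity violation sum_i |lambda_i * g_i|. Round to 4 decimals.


KKT complementary slackness check:
lambda_1 * g_1 = 7.68 * 2.78 = 21.3504
lambda_2 * g_2 = 2.16 * 2.58 = 5.5728
Total violation = 21.3504 + 5.5728 = 26.9232


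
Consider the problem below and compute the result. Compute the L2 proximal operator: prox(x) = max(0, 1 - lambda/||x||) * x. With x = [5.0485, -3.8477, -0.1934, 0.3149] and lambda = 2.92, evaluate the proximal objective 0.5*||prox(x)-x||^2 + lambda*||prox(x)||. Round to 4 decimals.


Step 1: Compute ||x||.
||x|| = 6.3584
Step 2: Compute scaling factor.
scale = max(0, 1 - 2.92/6.3584) = 0.5408
Step 3: prox(x) = [2.73, -2.0807, -0.1046, 0.1703]
||prox(x)|| = 3.4384
Step 4: Proximal objective.
0.5*||prox-x||^2 = 4.2632
lambda*||prox|| = 10.0401
Total = 14.3032


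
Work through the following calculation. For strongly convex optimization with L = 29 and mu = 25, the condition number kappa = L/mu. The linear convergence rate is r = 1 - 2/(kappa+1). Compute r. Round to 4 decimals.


Step 1: Compute the condition number.
kappa = L/mu = 29/25 = 1.16
Step 2: Compute the convergence rate.
r = 1 - 2/(kappa + 1) = 1 - 2*mu/(L + mu) = (L - mu)/(L + mu) = 4/54 = 0.0741


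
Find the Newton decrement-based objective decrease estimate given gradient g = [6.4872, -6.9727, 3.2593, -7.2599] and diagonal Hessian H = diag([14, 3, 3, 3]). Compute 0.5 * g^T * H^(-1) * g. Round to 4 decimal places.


Step 1: H is diagonal, so H^(-1) * g = [0.4634, -2.3242, 1.0864, -2.42].
Step 2: g^T H^(-1) g = sum_i g_i^2 / H_ii
  = (6.4872)^2/14 + (-6.9727)^2/3 + (3.2593)^2/3 + (-7.2599)^2/3
  = 3.006 + 16.2062 + 3.541 + 17.5687 = 40.3219
Step 3: Objective decrease = 0.5 * g^T H^(-1) g = 20.1609


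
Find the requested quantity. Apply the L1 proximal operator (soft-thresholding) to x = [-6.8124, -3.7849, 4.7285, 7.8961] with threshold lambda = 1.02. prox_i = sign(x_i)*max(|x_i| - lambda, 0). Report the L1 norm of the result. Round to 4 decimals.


Soft-thresholding with lambda = 1.02:
prox(-6.8124) = sign(-6.8124)*max(|-6.8124| - 1.02, 0) = -5.7924
prox(-3.7849) = sign(-3.7849)*max(|-3.7849| - 1.02, 0) = -2.7649
prox(4.7285) = sign(4.7285)*max(|4.7285| - 1.02, 0) = 3.7085
prox(7.8961) = sign(7.8961)*max(|7.8961| - 1.02, 0) = 6.8761
prox(x) = [-5.7924, -2.7649, 3.7085, 6.8761]
||prox(x)||_1 = 5.7924 + 2.7649 + 3.7085 + 6.8761 = 19.1419


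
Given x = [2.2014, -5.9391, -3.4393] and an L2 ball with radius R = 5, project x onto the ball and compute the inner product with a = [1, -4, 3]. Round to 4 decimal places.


Step 1: Compute ||x|| (intermediates to 6 decimals).
||x|| = sqrt(2.2014^2 + (-5.9391)^2 + (-3.4393)^2) = 7.207486
Step 2: Project.
Since ||x|| > R, scale = R/||x|| = 5/7.207486 = 0.693723, proj(x) = scale * x
proj(x) = [1.527162, -4.12009, -2.385922]
Step 3: Dot product.
a^T * proj(x) = 1*1.527162 - 4*(-4.12009) + 3*(-2.385922) = 10.8498


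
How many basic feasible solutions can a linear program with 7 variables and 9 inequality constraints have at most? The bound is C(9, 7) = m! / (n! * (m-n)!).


Each vertex corresponds to some choice of n active constraints out of m, so the number of vertices is at most C(m, n) = m! / (n!(m-n)!).
m = 9, n = 7
Numerator: 9 * 8 * 7 * 6 * 5 * 4 * 3
Denominator: 7! = 5040
C(9, 7) = 36


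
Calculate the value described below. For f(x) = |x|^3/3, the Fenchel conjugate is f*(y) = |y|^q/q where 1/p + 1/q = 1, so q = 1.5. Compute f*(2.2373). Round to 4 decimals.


The conjugate exponent q satisfies 1/p + 1/q = 1.
p = 3, so q = 3/(3 - 1) = 1.5
|y|^q = 2.2373^1.5 = 3.3465
f*(2.2373) = 3.3465 / 1.5 = 2.231


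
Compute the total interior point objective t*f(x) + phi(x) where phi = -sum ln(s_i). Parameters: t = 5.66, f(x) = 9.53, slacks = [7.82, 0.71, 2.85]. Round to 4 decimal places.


Step 1: Compute log-barrier.
ln values: [2.0567, -0.3425, 1.0473]
phi = -(2.0567 - 0.3425 + 1.0473) = -2.7615
Step 2: Compute augmented objective.
t*f(x) = 5.66*9.53 = 53.9398
Total = 53.9398 - 2.7615 = 51.1783


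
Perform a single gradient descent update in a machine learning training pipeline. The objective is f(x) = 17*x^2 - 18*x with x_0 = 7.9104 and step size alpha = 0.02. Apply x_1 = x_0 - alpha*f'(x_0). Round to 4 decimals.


We compute the gradient at x_0 and apply the update.
f'(x) = 34*x - 18
f'(7.9104) = 34*7.9104 - 18 = 250.9536
x_1 = 7.9104 - 0.02*250.9536 = 2.8913


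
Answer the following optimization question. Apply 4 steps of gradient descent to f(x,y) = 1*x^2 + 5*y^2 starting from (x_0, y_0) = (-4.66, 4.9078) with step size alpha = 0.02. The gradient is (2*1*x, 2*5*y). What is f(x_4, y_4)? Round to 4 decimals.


Gradient descent on f(x,y) = 1*x^2 + 5*y^2.
Starting point: (-4.66, 4.9078), alpha = 0.02
Step 1: grad_x = 2*1*-4.66 = -9.32, grad_y = 2*5*4.9078 = 49.078
  x_1 = -4.66 - 0.02*-9.32 = -4.4736
  y_1 = 4.9078 - 0.02*49.078 = 3.9262
Step 2: grad_x = 2*1*-4.4736 = -8.9472, grad_y = 2*5*3.9262 = 39.2624
  x_2 = -4.4736 - 0.02*-8.9472 = -4.2947
  y_2 = 3.9262 - 0.02*39.2624 = 3.141
Step 3: grad_x = 2*1*-4.2947 = -8.5893, grad_y = 2*5*3.141 = 31.4099
  x_3 = -4.2947 - 0.02*-8.5893 = -4.1229
  y_3 = 3.141 - 0.02*31.4099 = 2.5128
Step 4: grad_x = 2*1*-4.1229 = -8.2457, grad_y = 2*5*2.5128 = 25.1279
  x_4 = -4.1229 - 0.02*-8.2457 = -3.958
  y_4 = 2.5128 - 0.02*25.1279 = 2.0102
f(-3.958, 2.0102) = 1*(-3.958)^2 + 5*2.0102^2 = 35.8706


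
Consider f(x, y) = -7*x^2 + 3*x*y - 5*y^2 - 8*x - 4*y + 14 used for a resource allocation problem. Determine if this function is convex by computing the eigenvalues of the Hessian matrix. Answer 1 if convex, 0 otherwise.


The Hessian of f(x,y) = -7*x^2 + 3*x*y - 5*y^2 - 8*x - 4*y + 14 is:
H = [[-14, 3], [3, -10]]
Trace = -14 - 10 = -24
Determinant = -14*-10 - (3)^2 = 131
Discriminant = (-24)^2 - 4*131 = 52.0
Eigenvalues: lambda_1 = -15.6056, lambda_2 = -8.3944
The function is not convex.

0


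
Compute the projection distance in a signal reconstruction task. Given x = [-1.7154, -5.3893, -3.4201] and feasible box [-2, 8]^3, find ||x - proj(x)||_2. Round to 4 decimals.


Project each component onto [-2, 8].
clip(-1.7154) = -1.7154, clip(-5.3893) = -2.0, clip(-3.4201) = -2.0
Projection = [-1.7154, -2.0, -2.0]
Squared diffs: [0.0, 11.4874, 2.0167]
Distance = sqrt(13.5041) = 3.6748


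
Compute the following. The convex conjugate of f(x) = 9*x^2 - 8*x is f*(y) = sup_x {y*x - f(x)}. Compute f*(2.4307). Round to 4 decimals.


f*(y) = sup_x {y*x - a*x^2 - b*x} = sup_x {(y-b)*x - a*x^2}
FOC: (y - b) - 2a*x = 0 => x* = (y - b)/(2a)
x* = (2.4307 + 8)/(2*9) = 0.5795
f*(2.4307) = (y-b)^2/(4a) = (2.4307 + 8)^2/(4*9)
= 108.7995/36 = 3.0222


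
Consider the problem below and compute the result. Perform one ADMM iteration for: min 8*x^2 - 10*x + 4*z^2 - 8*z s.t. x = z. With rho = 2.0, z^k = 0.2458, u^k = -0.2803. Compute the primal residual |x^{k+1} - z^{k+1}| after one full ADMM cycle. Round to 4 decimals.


ADMM iteration with rho = 2.0, z^k = 0.2458, u^k = -0.2803
Step 1: x-update.
Minimize 8*x^2 - 10*x + (2.0/2)*(x - 0.2458 - 0.2803)^2
FOC: (2*8 + 2.0)*x = 10 + 2.0*(0.2458 + 0.2803)
x^{k+1} = 0.614
Step 2: z-update.
Minimize 4*z^2 - 8*z + (2.0/2)*(0.614 - z - 0.2803)^2
FOC: (2*4 + 2.0)*z = 8 + 2.0*(0.614 - 0.2803)
z^{k+1} = 0.8667
Step 3: u-update.
u^{k+1} = -0.2803 + 0.614 - 0.8667 = -0.533
Step 4: Primal residual = |0.614 - 0.8667| = 0.2527


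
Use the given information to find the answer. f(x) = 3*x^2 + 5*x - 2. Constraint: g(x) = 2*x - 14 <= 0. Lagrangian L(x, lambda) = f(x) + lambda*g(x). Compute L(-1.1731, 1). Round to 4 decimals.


Step 1: Evaluate f(x).
f(-1.1731) = 3*(-1.1731)^2 + 5*(-1.1731) - 2 = -3.737
Step 2: Evaluate g(x).
g(-1.1731) = 2*-1.1731 - 14 = -16.3462
Step 3: Compute Lagrangian.
L = -3.737 + 1*-16.3462 = -20.0832


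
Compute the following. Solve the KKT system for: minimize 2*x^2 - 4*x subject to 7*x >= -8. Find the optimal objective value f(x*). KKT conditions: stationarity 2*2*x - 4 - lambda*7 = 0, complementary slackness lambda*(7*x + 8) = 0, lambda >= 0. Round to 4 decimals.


Step 1: Try lambda = 0 (constraint inactive).
Stationarity: 2*2*x - 4 = 0
x* = 4/(2*2) = 1.0
Check constraint: 7*1.0 = 7.0 >= -8 -- satisfied.
Step 2: Compute optimal value.
f(x*) = 2*1.0^2 - 4*1.0 = -2.0


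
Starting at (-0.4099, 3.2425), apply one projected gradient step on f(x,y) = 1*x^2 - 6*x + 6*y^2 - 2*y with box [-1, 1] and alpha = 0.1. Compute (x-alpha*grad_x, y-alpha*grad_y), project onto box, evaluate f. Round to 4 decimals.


Step 1: Compute gradient at (-0.4099, 3.2425).
grad_x = 2*1*-0.4099 - 6 = -6.8198
grad_y = 2*6*3.2425 - 2 = 36.91
Step 2: Gradient step.
x_raw = -0.4099 - 0.1*-6.8198 = 0.2721
y_raw = 3.2425 - 0.1*36.91 = -0.4485
Step 3: Project onto [-1, 1].
x_proj = clip(0.2721) = 0.2721
y_proj = clip(-0.4485) = -0.4485
Step 4: Evaluate f.
f(0.2721, -0.4485) = 0.5455


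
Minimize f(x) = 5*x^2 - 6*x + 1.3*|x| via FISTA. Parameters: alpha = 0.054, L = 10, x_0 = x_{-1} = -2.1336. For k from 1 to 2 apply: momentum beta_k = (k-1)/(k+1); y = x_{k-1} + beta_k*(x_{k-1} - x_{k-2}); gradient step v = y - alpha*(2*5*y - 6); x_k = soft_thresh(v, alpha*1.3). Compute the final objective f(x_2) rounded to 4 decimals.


FISTA on f(x) = 5*x^2 - 6*x + 1.3*|x|
L = 10, alpha = 0.054
Iteration 1: beta = 0.0, y = -2.1336 + 0.0*(-2.1336 + 2.1336) = -2.1336
  grad(y) = -27.336, v = y - alpha*grad = -0.6575
  prox(v) = soft_thresh(-0.6575, 0.0702) = -0.5873
Iteration 2: beta = 0.3333, y = -0.5873 + 0.3333*(-0.5873 + 2.1336) = -0.0718
  grad(y) = -6.7181, v = y - alpha*grad = 0.291
  prox(v) = soft_thresh(0.291, 0.0702) = 0.2208
f(x_2) = 5*0.2208^2 - 6*0.2208 + 1.3*|0.2208| = -0.7939


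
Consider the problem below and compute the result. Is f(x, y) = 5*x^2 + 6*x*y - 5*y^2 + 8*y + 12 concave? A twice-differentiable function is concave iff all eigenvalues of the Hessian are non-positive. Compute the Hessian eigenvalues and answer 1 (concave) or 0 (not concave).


The Hessian of f(x,y) = 5*x^2 + 6*x*y - 5*y^2 + 8*y + 12 is:
H = [[10, 6], [6, -10]]
Trace = 10 - 10 = 0
Determinant = 10*-10 - (6)^2 = -136
Discriminant = (0)^2 - 4*-136 = 544.0
Eigenvalues: lambda_1 = -11.6619, lambda_2 = 11.6619
The function is not concave.

0


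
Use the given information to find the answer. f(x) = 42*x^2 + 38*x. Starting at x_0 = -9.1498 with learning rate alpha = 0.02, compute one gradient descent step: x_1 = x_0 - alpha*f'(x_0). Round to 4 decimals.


We compute the gradient at x_0 and apply the update.
f'(x) = 84*x + 38
f'(-9.1498) = 84*-9.1498 + 38 = -730.5832
x_1 = -9.1498 - 0.02*-730.5832 = 5.4619


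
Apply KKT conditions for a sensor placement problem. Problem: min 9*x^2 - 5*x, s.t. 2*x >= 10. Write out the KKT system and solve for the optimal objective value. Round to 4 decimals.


Step 1: Try lambda = 0 (constraint inactive).
x_unc = 5/(2*9) = 0.2778
Check: 2*0.2778 = 0.5556 < 10 -- violated!
Step 2: Constraint must be active: 2*x = 10
x* = 10/2 = 5.0
lambda = (2*9*5.0 - 5)/2 = 42.5
Step 3: Compute optimal value.
f(x*) = 9*5.0^2 - 5*5.0 = 200.0


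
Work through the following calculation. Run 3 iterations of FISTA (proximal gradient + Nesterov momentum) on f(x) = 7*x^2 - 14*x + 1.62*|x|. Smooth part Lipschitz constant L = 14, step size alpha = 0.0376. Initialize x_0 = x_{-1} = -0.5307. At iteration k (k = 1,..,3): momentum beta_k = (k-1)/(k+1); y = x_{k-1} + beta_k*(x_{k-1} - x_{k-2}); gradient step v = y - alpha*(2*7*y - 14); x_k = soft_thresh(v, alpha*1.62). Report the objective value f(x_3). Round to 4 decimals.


FISTA on f(x) = 7*x^2 - 14*x + 1.62*|x|
L = 14, alpha = 0.0376
Iteration 1: beta = 0.0, y = -0.5307 + 0.0*(-0.5307 + 0.5307) = -0.5307
  grad(y) = -21.4298, v = y - alpha*grad = 0.2751
  prox(v) = soft_thresh(0.2751, 0.0609) = 0.2141
Iteration 2: beta = 0.3333, y = 0.2141 + 0.3333*(0.2141 + 0.5307) = 0.4624
  grad(y) = -7.526, v = y - alpha*grad = 0.7454
  prox(v) = soft_thresh(0.7454, 0.0609) = 0.6845
Iteration 3: beta = 0.5, y = 0.6845 + 0.5*(0.6845 - 0.2141) = 0.9197
  grad(y) = -1.1246, v = y - alpha*grad = 0.962
  prox(v) = soft_thresh(0.962, 0.0609) = 0.901
f(x_3) = 7*0.901^2 - 14*0.901 + 1.62*|0.901| = -5.4718


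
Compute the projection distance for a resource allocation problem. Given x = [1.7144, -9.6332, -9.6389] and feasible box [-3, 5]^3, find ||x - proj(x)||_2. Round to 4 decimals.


Project each component onto [-3, 5].
clip(1.7144) = 1.7144, clip(-9.6332) = -3.0, clip(-9.6389) = -3.0
Projection = [1.7144, -3.0, -3.0]
Squared diffs: [0.0, 43.9993, 44.075]
Distance = sqrt(88.0743) = 9.3848


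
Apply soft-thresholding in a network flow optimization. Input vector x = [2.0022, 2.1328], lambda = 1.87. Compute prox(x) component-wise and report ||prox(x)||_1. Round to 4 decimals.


Soft-thresholding with lambda = 1.87:
prox(2.0022) = sign(2.0022)*max(|2.0022| - 1.87, 0) = 0.1322
prox(2.1328) = sign(2.1328)*max(|2.1328| - 1.87, 0) = 0.2628
prox(x) = [0.1322, 0.2628]
||prox(x)||_1 = 0.1322 + 0.2628 = 0.395


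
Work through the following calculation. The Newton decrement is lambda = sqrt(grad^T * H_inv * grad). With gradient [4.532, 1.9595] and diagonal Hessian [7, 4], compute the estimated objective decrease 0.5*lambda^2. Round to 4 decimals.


Step 1: H is diagonal, so H^(-1) * g = [0.6474, 0.4899].
Step 2: g^T H^(-1) g = sum_i g_i^2 / H_ii
  = (4.532)^2/7 + (1.9595)^2/4
  = 2.9341 + 0.9599 = 3.8941
Step 3: Objective decrease = 0.5 * g^T H^(-1) g = 1.947


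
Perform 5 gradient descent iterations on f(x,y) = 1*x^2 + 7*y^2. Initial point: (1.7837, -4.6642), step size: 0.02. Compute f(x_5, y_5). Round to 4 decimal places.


Gradient descent on f(x,y) = 1*x^2 + 7*y^2.
Starting point: (1.7837, -4.6642), alpha = 0.02
Step 1: grad_x = 2*1*1.7837 = 3.5674, grad_y = 2*7*-4.6642 = -65.2988
  x_1 = 1.7837 - 0.02*3.5674 = 1.7124
  y_1 = -4.6642 - 0.02*-65.2988 = -3.3582
Step 2: grad_x = 2*1*1.7124 = 3.4247, grad_y = 2*7*-3.3582 = -47.0151
  x_2 = 1.7124 - 0.02*3.4247 = 1.6439
  y_2 = -3.3582 - 0.02*-47.0151 = -2.4179
Step 3: grad_x = 2*1*1.6439 = 3.2877, grad_y = 2*7*-2.4179 = -33.8509
  x_3 = 1.6439 - 0.02*3.2877 = 1.5781
  y_3 = -2.4179 - 0.02*-33.8509 = -1.7409
Step 4: grad_x = 2*1*1.5781 = 3.1562, grad_y = 2*7*-1.7409 = -24.3726
  x_4 = 1.5781 - 0.02*3.1562 = 1.515
  y_4 = -1.7409 - 0.02*-24.3726 = -1.2535
Step 5: grad_x = 2*1*1.515 = 3.03, grad_y = 2*7*-1.2535 = -17.5483
  x_5 = 1.515 - 0.02*3.03 = 1.4544
  y_5 = -1.2535 - 0.02*-17.5483 = -0.9025
f(1.4544, -0.9025) = 1*1.4544^2 + 7*(-0.9025)^2 = 7.8166


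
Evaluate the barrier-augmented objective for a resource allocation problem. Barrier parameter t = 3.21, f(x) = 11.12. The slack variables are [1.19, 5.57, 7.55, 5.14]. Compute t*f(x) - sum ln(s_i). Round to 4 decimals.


Step 1: Compute log-barrier.
ln values: [0.174, 1.7174, 2.0215, 1.6371]
phi = -(0.174 + 1.7174 + 2.0215 + 1.6371) = -5.5499
Step 2: Compute augmented objective.
t*f(x) = 3.21*11.12 = 35.6952
Total = 35.6952 - 5.5499 = 30.1453


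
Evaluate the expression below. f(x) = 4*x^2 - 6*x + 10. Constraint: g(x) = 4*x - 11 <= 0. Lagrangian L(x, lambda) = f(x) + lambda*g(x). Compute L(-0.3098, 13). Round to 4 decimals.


Step 1: Evaluate f(x).
f(-0.3098) = 4*(-0.3098)^2 - 6*(-0.3098) + 10 = 12.2427
Step 2: Evaluate g(x).
g(-0.3098) = 4*-0.3098 - 11 = -12.2392
Step 3: Compute Lagrangian.
L = 12.2427 + 13*-12.2392 = -146.8669


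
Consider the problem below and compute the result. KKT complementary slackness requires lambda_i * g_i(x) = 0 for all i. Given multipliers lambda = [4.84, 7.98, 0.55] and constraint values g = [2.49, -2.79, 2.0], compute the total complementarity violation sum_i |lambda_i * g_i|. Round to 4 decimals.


KKT complementary slackness check:
lambda_1 * g_1 = 4.84 * 2.49 = 12.0516
lambda_2 * g_2 = 7.98 * -2.79 = -22.2642
lambda_3 * g_3 = 0.55 * 2.0 = 1.1
Total violation = 12.0516 + 22.2642 + 1.1 = 35.4158


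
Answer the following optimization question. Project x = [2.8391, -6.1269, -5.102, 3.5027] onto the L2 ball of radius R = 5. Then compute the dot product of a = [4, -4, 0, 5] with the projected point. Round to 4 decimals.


Step 1: Compute ||x|| (intermediates to 6 decimals).
||x|| = sqrt(2.8391^2 + (-6.1269)^2 + (-5.102)^2 + 3.5027^2) = 9.159624
Step 2: Project.
Since ||x|| > R, scale = R/||x|| = 5/9.159624 = 0.545874, proj(x) = scale * x
proj(x) = [1.549791, -3.344515, -2.785049, 1.912033]
Step 3: Dot product.
a^T * proj(x) = 4*1.549791 - 4*(-3.344515) + 0*(-2.785049) + 5*1.912033 = 29.1374


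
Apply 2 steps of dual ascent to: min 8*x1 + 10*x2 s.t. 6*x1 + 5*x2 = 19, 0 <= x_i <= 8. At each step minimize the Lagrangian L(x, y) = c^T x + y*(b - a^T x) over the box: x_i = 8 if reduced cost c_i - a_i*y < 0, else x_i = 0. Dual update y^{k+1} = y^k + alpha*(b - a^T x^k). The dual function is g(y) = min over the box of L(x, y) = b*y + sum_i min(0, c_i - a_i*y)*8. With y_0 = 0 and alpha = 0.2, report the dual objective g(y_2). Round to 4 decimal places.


Dual ascent for LP: min 8*x1 + 10*x2, 6*x1 + 5*x2 = 19, 0 <= x_i <= 8
Step 1: y^k = 0.0, reduced costs: (8.0, 10.0)
  x^k = (0.0, 0.0), subgradient = b - a^T x = 19.0
  y^{k+1} = 0.0 + 0.2*19.0 = 3.8
Step 2: y^k = 3.8, reduced costs: (-14.8, -9.0)
  x^k = (8.0, 8.0), subgradient = b - a^T x = -69.0
  y^{k+1} = 3.8 + 0.2*-69.0 = -10.0
Dual objective at y_2 = -10.0: reduced costs (68.0, 60.0), box minimizer x = (0.0, 0.0)
g(y_2) = b*y + (c1 - a1*y)*x1 + (c2 - a2*y)*x2 = 19*(-10.0) + 68.0*0.0 + 60.0*0.0 = -190.0 + 0.0 + 0.0 = -190.0
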